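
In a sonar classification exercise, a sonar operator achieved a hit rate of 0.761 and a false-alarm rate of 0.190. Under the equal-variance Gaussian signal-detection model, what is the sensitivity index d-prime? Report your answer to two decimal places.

Φ⁻¹(H) = 0.710
Φ⁻¹(FA) = -0.878
d' = z(H) − z(FA) = 0.710 − (-0.878) = 1.588

d-prime = 1.59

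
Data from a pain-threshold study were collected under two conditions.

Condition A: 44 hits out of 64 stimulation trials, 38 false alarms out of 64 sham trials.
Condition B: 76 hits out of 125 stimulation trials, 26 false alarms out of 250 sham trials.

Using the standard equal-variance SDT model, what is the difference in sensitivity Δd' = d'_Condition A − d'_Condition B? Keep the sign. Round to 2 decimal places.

Condition A: z(0.6875) = 0.489, z(0.5938) = 0.237, d' = 0.252
Condition B: z(0.6080) = 0.274, z(0.1040) = -1.259, d' = 1.533
Δd' = d'_Condition A − d'_Condition B = 0.252 − 1.533 = -1.281
Condition B has the higher sensitivity.

Δd' = -1.28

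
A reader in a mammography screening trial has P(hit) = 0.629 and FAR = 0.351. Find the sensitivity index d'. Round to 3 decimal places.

z(0.629) = 0.3292, z(0.351) = -0.3826
d' = z(H) − z(FA) = 0.3292 − (-0.3826) = 0.7118

d' = 0.712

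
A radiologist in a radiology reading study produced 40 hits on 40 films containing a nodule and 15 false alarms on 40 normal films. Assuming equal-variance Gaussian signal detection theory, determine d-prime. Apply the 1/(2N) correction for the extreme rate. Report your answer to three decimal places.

The hit rate is 40/40 = 1, so apply the 1/(2N) correction: H → 1 − 1/(2·40) = 0.98750.
z(H) = z(0.98750) = 2.2414
z(FA) = z(0.37500) = -0.3186
d' = 2.2414 − (-0.3186) = 2.5600

d-prime = 2.560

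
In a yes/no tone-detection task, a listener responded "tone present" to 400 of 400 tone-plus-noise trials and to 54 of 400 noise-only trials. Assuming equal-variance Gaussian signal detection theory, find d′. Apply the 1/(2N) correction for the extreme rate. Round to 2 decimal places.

The hit rate is 400/400 = 1, so apply the 1/(2N) correction: H → 1 − 1/(2·400) = 0.99875.
z(H) = z(0.99875) = 3.023
z(FA) = z(0.13500) = -1.103
d' = 3.023 − (-1.103) = 4.126

d′ = 4.13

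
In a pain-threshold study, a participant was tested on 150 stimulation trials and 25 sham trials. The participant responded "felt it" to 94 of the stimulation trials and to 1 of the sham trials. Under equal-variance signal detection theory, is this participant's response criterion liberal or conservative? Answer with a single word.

conservative

z(H) = 0.323, z(FA) = -1.751
c = −½·(z(H) + z(FA)) = 0.714
c > 0 → conservative criterion (biased toward responding “no”).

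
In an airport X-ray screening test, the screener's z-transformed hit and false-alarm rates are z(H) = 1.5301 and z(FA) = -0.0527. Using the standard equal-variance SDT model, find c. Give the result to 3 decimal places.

c = -0.739

c = −½·[z(H) + z(FA)] = −½·(1.5301 + (-0.0527)) = -0.7387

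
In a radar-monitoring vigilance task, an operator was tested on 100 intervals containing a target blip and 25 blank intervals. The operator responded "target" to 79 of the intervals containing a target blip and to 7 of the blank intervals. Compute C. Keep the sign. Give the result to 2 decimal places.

C = -0.11

H = 79/100 = 0.7900
FA = 7/25 = 0.2800
z(H) = z(0.7900) = 0.806
z(FA) = z(0.2800) = -0.583
c = −½·[z(H) + z(FA)] = −0.5 × (0.806 + (-0.583)) = -0.1115
c < 0: the operator has a liberal response bias.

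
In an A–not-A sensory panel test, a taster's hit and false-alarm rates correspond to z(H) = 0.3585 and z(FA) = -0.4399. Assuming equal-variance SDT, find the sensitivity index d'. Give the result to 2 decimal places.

d' = z(H) − z(FA) = 0.3585 − (-0.4399) = 0.7984

d' = 0.80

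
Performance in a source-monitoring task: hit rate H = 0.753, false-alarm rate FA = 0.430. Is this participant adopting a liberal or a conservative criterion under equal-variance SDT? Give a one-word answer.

liberal

z(H) = 0.684, z(FA) = -0.176
c = −½·(z(H) + z(FA)) = -0.254
c < 0 → liberal criterion (biased toward responding “yes”).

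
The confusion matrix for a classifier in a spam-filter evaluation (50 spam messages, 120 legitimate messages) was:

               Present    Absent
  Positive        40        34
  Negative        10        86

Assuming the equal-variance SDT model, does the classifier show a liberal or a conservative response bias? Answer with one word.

z(H) = 0.842, z(FA) = -0.573
c = −½·(z(H) + z(FA)) = -0.1345
c < 0 → liberal criterion (biased toward responding “yes”).

liberal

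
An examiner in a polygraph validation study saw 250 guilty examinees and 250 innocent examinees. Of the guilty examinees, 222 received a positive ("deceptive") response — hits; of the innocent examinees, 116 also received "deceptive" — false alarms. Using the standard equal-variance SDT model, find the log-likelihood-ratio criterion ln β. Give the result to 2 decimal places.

H = 222/250 = 0.8880
FA = 116/250 = 0.4640
Φ⁻¹(H) = 1.216
Φ⁻¹(FA) = -0.090
ln β = −½·[z(H)² − z(FA)²] = −0.5 × (1.479 − 0.008) = -0.7355

ln β = -0.74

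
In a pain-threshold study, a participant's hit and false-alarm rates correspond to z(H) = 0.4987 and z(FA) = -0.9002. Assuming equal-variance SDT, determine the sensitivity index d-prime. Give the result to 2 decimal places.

d-prime = 1.40

d' = z(H) − z(FA) = 0.4987 − (-0.9002) = 1.3989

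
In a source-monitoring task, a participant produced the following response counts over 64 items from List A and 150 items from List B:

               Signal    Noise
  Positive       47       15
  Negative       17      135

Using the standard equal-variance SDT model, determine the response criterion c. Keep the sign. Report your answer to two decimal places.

H = 47/64 = 0.7344
FA = 15/150 = 0.1000
Φ⁻¹(H) = 0.626
Φ⁻¹(FA) = -1.282
c = −½·[z(H) + z(FA)] = −0.5 × (0.626 + (-1.282)) = 0.328

c = 0.33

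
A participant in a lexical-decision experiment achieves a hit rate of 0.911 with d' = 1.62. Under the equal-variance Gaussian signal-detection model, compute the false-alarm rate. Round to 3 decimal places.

z(hit rate) = z(0.911) = 1.3469
z(FA) = z(H) − d' = 1.3469 − 1.62 = -0.2731
false-alarm rate = Φ(-0.2731) = 0.3924

false-alarm rate = 0.392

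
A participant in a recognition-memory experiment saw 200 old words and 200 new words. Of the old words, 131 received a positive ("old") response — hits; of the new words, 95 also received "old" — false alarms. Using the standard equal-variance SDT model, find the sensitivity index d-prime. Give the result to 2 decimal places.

H = 131/200 = 0.6550
FA = 95/200 = 0.4750
z(H) = 0.399
z(FA) = -0.063
d' = z(H) − z(FA) = 0.399 − (-0.063) = 0.462

d-prime = 0.46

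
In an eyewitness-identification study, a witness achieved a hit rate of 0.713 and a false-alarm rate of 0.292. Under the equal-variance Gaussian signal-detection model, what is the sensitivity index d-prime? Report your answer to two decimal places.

Φ⁻¹(H) = Φ⁻¹(0.713) = 0.5622
Φ⁻¹(FA) = Φ⁻¹(0.292) = -0.5476
d' = z(H) − z(FA) = 0.5622 − (-0.5476) = 1.1098

d-prime = 1.11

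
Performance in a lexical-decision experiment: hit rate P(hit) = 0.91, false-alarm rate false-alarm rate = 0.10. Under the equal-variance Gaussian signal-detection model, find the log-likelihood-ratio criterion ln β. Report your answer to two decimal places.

z(H) = 1.341
z(FA) = -1.282
ln β = −½·[z(H)² − z(FA)²] = −0.5 × (1.798 − 1.644) = -0.077

ln β = -0.08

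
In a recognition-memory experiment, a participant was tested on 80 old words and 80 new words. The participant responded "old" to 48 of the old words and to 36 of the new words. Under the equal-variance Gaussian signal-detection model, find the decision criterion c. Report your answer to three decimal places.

H = 48/80 = 0.6000
FA = 36/80 = 0.4500
Φ⁻¹(H) = 0.2533
Φ⁻¹(FA) = -0.1257
c = −½·[z(H) + z(FA)] = −0.5 × (0.2533 + (-0.1257)) = -0.0638
c < 0: the participant has a liberal response bias.

c = -0.064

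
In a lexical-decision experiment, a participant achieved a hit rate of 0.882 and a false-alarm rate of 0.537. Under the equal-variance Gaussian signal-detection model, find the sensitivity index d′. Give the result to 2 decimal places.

d′ = 1.09

Φ⁻¹(H) = Φ⁻¹(0.882) = 1.1850
Φ⁻¹(FA) = Φ⁻¹(0.537) = 0.0929
d' = z(H) − z(FA) = 1.1850 − 0.0929 = 1.0921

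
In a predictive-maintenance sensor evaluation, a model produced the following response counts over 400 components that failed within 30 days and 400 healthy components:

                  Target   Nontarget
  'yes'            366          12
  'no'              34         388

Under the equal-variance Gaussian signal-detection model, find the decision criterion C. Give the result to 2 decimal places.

H = 366/400 = 0.9150
FA = 12/400 = 0.0300
Φ⁻¹(0.9150) = 1.3722, Φ⁻¹(0.0300) = -1.8808
c = −½·[z(H) + z(FA)] = −0.5 × (1.3722 + (-1.8808)) = 0.2543

C = 0.25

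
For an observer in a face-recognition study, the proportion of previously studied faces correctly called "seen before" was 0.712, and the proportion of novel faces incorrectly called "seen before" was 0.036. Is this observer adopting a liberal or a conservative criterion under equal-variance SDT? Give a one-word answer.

conservative

z(H) = 0.559, z(FA) = -1.799
c = −½·(z(H) + z(FA)) = 0.620
c > 0 → conservative criterion (biased toward responding “no”).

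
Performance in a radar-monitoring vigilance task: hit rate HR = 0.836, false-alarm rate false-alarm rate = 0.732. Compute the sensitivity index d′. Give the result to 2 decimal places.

d′ = 0.36

z(H) = 0.9782
z(FA) = 0.6189
d' = z(H) − z(FA) = 0.9782 − 0.6189 = 0.3593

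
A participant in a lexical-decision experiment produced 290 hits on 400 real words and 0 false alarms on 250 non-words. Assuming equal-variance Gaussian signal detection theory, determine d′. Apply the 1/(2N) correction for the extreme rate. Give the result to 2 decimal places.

d′ = 3.48

The false-alarm rate is 0/250 = 0, so apply the 1/(2N) correction: FA → 1/(2·250) = 0.00200.
z(H) = z(0.72500) = 0.598
z(FA) = z(0.00200) = -2.878
d' = 0.598 − (-2.878) = 3.476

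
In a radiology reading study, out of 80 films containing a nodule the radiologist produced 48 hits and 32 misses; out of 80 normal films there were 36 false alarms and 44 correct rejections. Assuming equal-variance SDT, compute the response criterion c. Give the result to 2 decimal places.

H = 48/80 = 0.6000
FA = 36/80 = 0.4500
z(H) = z(0.6000) = 0.2533
z(FA) = z(0.4500) = -0.1257
c = −½·[z(H) + z(FA)] = −0.5 × (0.2533 + (-0.1257)) = -0.0638

c = -0.06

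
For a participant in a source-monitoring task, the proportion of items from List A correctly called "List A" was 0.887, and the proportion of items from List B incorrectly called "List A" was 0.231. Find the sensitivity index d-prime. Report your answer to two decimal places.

z(0.887) = 1.211, z(0.231) = -0.736
d' = z(H) − z(FA) = 1.211 − (-0.736) = 1.947

d-prime = 1.95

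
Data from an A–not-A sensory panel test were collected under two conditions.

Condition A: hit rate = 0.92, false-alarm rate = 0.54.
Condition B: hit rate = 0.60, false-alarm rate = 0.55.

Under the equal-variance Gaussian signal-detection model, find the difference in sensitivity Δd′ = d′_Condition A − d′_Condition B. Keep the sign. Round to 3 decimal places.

Condition A: z(0.92) = 1.4051, z(0.54) = 0.1004, d' = 1.3047
Condition B: z(0.60) = 0.2533, z(0.55) = 0.1257, d' = 0.1276
Δd' = d'_Condition A − d'_Condition B = 1.3047 − 0.1276 = 1.1771
Condition A has the higher sensitivity.

Δd′ = 1.177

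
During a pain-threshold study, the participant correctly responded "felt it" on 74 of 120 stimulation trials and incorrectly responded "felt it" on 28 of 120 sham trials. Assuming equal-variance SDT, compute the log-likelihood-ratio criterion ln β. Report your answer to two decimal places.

H = 74/120 = 0.6167
FA = 28/120 = 0.2333
Φ⁻¹(H) = Φ⁻¹(0.6167) = 0.297
Φ⁻¹(FA) = Φ⁻¹(0.2333) = -0.728
ln β = −½·[z(H)² − z(FA)²] = −0.5 × (0.088 − 0.530) = 0.221

ln β = 0.22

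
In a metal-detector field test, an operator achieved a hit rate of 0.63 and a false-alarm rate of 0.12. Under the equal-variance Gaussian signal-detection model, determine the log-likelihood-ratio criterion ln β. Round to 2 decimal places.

z(H) = z(0.63) = 0.332
z(FA) = z(0.12) = -1.175
ln β = −½·[z(H)² − z(FA)²] = −0.5 × (0.110 − 1.381) = 0.6355

ln β = 0.64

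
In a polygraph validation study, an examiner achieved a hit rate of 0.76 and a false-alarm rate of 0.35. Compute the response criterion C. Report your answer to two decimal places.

C = -0.16

z(H) = z(0.76) = 0.706
z(FA) = z(0.35) = -0.385
c = −½·[z(H) + z(FA)] = −0.5 × (0.706 + (-0.385)) = -0.1605
c < 0: the examiner has a liberal response bias.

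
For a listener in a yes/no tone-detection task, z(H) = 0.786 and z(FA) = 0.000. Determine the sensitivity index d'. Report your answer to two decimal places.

d' = 0.79

d' = z(H) − z(FA) = 0.786 − 0.000 = 0.786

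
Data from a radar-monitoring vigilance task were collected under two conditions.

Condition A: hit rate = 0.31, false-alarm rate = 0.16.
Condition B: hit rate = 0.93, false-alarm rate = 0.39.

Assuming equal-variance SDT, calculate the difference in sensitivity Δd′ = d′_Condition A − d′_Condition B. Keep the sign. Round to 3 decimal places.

Δd′ = -1.257

Condition A: z(0.31) = -0.4959, z(0.16) = -0.9945, d' = 0.4986
Condition B: z(0.93) = 1.4758, z(0.39) = -0.2793, d' = 1.7551
Δd' = d'_Condition A − d'_Condition B = 0.4986 − 1.7551 = -1.2565
Condition B has the higher sensitivity.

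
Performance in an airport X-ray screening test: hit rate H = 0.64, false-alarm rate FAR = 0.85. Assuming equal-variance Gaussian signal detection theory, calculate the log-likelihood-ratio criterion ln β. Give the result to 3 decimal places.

ln β = 0.473

Φ⁻¹(0.64) = 0.3585, Φ⁻¹(0.85) = 1.0364
ln β = −½·[z(H)² − z(FA)²] = −0.5 × (0.1285 − 1.0741) = 0.4728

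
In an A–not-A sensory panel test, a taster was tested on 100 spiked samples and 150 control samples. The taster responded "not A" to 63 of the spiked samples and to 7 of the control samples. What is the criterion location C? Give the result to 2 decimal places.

H = 63/100 = 0.6300
FA = 7/150 = 0.0467
Φ⁻¹(0.6300) = 0.3319, Φ⁻¹(0.0467) = -1.6777
c = −½·[z(H) + z(FA)] = −0.5 × (0.3319 + (-1.6777)) = 0.6729

C = 0.67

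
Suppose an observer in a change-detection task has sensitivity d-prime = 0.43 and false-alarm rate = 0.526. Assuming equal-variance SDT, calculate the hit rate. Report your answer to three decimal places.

z(false-alarm rate) = z(0.526) = 0.0652
z(H) = z(FA) + d' = 0.0652 + 0.43 = 0.4952
hit rate = Φ(0.4952) = 0.6898

hit rate = 0.690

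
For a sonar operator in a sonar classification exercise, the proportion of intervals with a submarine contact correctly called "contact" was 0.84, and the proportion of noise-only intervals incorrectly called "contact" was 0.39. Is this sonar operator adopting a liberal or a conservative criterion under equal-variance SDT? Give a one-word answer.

liberal

z(H) = 0.994, z(FA) = -0.279
c = −½·(z(H) + z(FA)) = -0.3575
c < 0 → liberal criterion (biased toward responding “yes”).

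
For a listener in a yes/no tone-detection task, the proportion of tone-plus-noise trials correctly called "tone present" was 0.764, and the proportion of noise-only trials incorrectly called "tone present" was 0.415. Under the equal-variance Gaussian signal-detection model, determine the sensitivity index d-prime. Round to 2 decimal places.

z(H) = 0.719
z(FA) = -0.215
d' = z(H) − z(FA) = 0.719 − (-0.215) = 0.934

d-prime = 0.93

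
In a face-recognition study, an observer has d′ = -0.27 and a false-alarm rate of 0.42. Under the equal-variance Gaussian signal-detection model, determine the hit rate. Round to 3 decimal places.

z(false-alarm rate) = z(0.42) = -0.2019
z(H) = z(FA) + d' = -0.2019 + (-0.27) = -0.4719
hit rate = Φ(-0.4719) = 0.3185

hit rate = 0.319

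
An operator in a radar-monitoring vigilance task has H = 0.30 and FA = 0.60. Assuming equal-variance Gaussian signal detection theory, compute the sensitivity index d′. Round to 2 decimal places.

z(H) = z(0.30) = -0.5244
z(FA) = z(0.60) = 0.2533
d' = z(H) − z(FA) = -0.5244 − 0.2533 = -0.7777

d′ = -0.78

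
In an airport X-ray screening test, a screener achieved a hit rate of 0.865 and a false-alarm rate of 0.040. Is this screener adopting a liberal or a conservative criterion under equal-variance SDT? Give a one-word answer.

conservative

z(H) = 1.103, z(FA) = -1.751
c = −½·(z(H) + z(FA)) = 0.324
c > 0 → conservative criterion (biased toward responding “no”).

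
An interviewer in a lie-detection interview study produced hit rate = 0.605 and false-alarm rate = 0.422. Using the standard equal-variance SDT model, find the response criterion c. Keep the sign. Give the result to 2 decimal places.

z(0.605) = 0.2663, z(0.422) = -0.1968
c = −½·[z(H) + z(FA)] = −0.5 × (0.2663 + (-0.1968)) = -0.03475

c = -0.03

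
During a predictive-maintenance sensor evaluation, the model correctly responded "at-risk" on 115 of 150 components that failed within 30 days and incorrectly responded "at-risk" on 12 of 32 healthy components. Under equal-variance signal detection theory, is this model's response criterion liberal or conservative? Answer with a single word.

liberal

z(H) = 0.728, z(FA) = -0.319
c = −½·(z(H) + z(FA)) = -0.2045
c < 0 → liberal criterion (biased toward responding “yes”).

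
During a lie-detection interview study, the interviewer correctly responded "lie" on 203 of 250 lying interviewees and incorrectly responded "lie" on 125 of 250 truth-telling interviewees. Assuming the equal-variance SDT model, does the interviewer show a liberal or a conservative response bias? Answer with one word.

liberal

z(H) = 0.885, z(FA) = 0.000
c = −½·(z(H) + z(FA)) = -0.4425
c < 0 → liberal criterion (biased toward responding “yes”).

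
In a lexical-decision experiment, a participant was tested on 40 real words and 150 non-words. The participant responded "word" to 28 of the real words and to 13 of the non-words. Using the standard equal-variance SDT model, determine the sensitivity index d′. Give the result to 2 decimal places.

H = 28/40 = 0.7000
FA = 13/150 = 0.0867
z(H) = z(0.7000) = 0.524
z(FA) = z(0.0867) = -1.361
d' = z(H) − z(FA) = 0.524 − (-1.361) = 1.885

d′ = 1.89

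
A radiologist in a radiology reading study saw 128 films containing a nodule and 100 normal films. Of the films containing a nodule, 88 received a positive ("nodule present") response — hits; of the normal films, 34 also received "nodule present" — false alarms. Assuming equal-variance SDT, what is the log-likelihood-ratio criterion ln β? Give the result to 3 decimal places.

ln β = -0.034

H = 88/128 = 0.6875
FA = 34/100 = 0.3400
z(0.6875) = 0.4888, z(0.3400) = -0.4125
ln β = −½·[z(H)² − z(FA)²] = −0.5 × (0.2389 − 0.1702) = -0.03435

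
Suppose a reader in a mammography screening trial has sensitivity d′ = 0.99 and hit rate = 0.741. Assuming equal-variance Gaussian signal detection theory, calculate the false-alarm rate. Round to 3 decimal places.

false-alarm rate = 0.366

z(hit rate) = z(0.741) = 0.6464
z(FA) = z(H) − d' = 0.6464 − 0.99 = -0.3436
false-alarm rate = Φ(-0.3436) = 0.3656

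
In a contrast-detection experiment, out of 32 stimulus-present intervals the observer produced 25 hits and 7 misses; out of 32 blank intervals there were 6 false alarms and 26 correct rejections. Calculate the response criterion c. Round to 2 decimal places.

H = 25/32 = 0.7812
FA = 6/32 = 0.1875
z(H) = 0.7763
z(FA) = -0.8871
c = −½·[z(H) + z(FA)] = −0.5 × (0.7763 + (-0.8871)) = 0.0554
c > 0: the observer has a conservative response bias.

c = 0.06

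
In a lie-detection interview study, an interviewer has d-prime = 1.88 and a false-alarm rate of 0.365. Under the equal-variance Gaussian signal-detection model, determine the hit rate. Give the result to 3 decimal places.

z(false-alarm rate) = z(0.365) = -0.3451
z(H) = z(FA) + d' = -0.3451 + 1.88 = 1.5349
hit rate = Φ(1.5349) = 0.9376

hit rate = 0.938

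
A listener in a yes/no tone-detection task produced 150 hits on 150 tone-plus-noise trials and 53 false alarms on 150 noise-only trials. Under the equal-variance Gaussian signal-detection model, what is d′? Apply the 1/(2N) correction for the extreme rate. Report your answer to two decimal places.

d′ = 3.09

The hit rate is 150/150 = 1, so apply the 1/(2N) correction: H → 1 − 1/(2·150) = 0.99667.
z(H) = z(0.99667) = 2.713
z(FA) = z(0.35333) = -0.376
d' = 2.713 − (-0.376) = 3.089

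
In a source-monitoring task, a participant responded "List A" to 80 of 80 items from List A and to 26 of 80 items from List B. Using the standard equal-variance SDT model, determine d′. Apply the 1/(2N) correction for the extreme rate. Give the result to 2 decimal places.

The hit rate is 80/80 = 1, so apply the 1/(2N) correction: H → 1 − 1/(2·80) = 0.99375.
z(H) = z(0.99375) = 2.498
z(FA) = z(0.32500) = -0.454
d' = 2.498 − (-0.454) = 2.952

d′ = 2.95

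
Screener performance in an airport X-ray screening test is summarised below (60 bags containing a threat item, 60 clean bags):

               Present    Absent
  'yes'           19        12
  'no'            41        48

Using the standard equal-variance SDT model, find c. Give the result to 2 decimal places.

H = 19/60 = 0.3167
FA = 12/60 = 0.2000
Φ⁻¹(H) = -0.4769
Φ⁻¹(FA) = -0.8416
c = −½·[z(H) + z(FA)] = −0.5 × (-0.4769 + (-0.8416)) = 0.65925

c = 0.66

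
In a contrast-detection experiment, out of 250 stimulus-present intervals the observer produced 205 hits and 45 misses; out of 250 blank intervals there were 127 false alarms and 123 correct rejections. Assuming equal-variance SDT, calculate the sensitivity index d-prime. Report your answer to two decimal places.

H = 205/250 = 0.8200
FA = 127/250 = 0.5080
Φ⁻¹(0.8200) = 0.9154, Φ⁻¹(0.5080) = 0.0201
d' = z(H) − z(FA) = 0.9154 − 0.0201 = 0.8953

d-prime = 0.90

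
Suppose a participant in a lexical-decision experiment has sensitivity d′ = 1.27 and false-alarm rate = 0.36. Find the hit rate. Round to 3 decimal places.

z(false-alarm rate) = z(0.36) = -0.3585
z(H) = z(FA) + d' = -0.3585 + 1.27 = 0.9115
hit rate = Φ(0.9115) = 0.8190

hit rate = 0.819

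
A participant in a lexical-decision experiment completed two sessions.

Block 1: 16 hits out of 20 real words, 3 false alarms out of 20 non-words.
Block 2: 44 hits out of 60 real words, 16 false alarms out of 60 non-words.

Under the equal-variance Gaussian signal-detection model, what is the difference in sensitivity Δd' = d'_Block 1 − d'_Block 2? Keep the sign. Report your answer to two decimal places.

Block 1: z(0.8000) = 0.842, z(0.1500) = -1.036, d' = 1.878
Block 2: z(0.7333) = 0.623, z(0.2667) = -0.623, d' = 1.246
Δd' = d'_Block 1 − d'_Block 2 = 1.878 − 1.246 = 0.632
Block 1 has the higher sensitivity.

Δd' = 0.63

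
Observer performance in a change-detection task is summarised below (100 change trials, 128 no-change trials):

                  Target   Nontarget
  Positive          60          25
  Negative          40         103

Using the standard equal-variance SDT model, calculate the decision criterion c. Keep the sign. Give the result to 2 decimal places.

c = 0.30

H = 60/100 = 0.6000
FA = 25/128 = 0.1953
z(H) = z(0.6000) = 0.2533
z(FA) = z(0.1953) = -0.8585
c = −½·[z(H) + z(FA)] = −0.5 × (0.2533 + (-0.8585)) = 0.3026
c > 0: the observer has a conservative response bias.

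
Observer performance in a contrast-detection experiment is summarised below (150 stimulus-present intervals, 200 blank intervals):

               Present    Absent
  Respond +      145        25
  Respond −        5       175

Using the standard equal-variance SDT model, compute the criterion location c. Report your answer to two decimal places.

H = 145/150 = 0.9667
FA = 25/200 = 0.1250
z(0.9667) = 1.8344, z(0.1250) = -1.1503
c = −½·[z(H) + z(FA)] = −0.5 × (1.8344 + (-1.1503)) = -0.34205
c < 0: the observer has a liberal response bias.

c = -0.34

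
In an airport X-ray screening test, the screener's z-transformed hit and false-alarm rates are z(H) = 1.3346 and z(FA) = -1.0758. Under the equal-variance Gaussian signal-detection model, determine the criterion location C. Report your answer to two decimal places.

C = -0.13

c = −½·[z(H) + z(FA)] = −½·(1.3346 + (-1.0758)) = -0.1294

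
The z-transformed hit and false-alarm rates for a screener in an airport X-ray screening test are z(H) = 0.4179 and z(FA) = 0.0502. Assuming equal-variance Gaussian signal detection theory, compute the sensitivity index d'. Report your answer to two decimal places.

d' = 0.37

d' = z(H) − z(FA) = 0.4179 − 0.0502 = 0.3677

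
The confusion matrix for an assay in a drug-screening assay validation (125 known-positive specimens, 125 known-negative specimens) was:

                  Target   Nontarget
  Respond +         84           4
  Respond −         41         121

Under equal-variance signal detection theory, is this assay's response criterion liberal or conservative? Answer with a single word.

z(H) = 0.445, z(FA) = -1.852
c = −½·(z(H) + z(FA)) = 0.7035
c > 0 → conservative criterion (biased toward responding “no”).

conservative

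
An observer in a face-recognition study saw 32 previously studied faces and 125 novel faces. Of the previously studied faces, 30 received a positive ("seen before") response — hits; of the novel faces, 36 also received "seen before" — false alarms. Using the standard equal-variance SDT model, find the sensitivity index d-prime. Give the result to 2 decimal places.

d-prime = 2.09

H = 30/32 = 0.9375
FA = 36/125 = 0.2880
Φ⁻¹(H) = Φ⁻¹(0.9375) = 1.534
Φ⁻¹(FA) = Φ⁻¹(0.2880) = -0.559
d' = z(H) − z(FA) = 1.534 − (-0.559) = 2.093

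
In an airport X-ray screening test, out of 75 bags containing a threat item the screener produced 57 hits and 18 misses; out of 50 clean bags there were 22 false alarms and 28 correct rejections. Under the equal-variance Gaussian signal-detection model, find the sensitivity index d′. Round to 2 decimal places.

d′ = 0.86

H = 57/75 = 0.7600
FA = 22/50 = 0.4400
z(H) = 0.7063
z(FA) = -0.1510
d' = z(H) − z(FA) = 0.7063 − (-0.1510) = 0.8573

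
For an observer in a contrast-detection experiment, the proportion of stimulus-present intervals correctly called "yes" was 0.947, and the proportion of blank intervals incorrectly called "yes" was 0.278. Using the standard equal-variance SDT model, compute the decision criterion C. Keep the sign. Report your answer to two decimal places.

C = -0.51

z(H) = z(0.947) = 1.616
z(FA) = z(0.278) = -0.589
c = −½·[z(H) + z(FA)] = −0.5 × (1.616 + (-0.589)) = -0.5135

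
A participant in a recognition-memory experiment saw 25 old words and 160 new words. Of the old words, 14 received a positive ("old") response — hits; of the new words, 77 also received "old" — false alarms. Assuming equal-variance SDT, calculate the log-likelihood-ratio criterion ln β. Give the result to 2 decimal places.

H = 14/25 = 0.5600
FA = 77/160 = 0.4813
Φ⁻¹(H) = Φ⁻¹(0.5600) = 0.151
Φ⁻¹(FA) = Φ⁻¹(0.4813) = -0.047
ln β = −½·[z(H)² − z(FA)²] = −0.5 × (0.023 − 0.002) = -0.0105

ln β = -0.01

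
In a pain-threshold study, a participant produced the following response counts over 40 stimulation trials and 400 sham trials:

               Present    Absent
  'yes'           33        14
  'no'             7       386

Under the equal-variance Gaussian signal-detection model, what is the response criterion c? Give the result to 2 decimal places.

c = 0.44

H = 33/40 = 0.8250
FA = 14/400 = 0.0350
Φ⁻¹(0.8250) = 0.935, Φ⁻¹(0.0350) = -1.812
c = −½·[z(H) + z(FA)] = −0.5 × (0.935 + (-1.812)) = 0.4385
c > 0: the participant has a conservative response bias.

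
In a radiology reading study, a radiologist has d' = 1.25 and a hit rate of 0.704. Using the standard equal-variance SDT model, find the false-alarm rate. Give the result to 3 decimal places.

z(hit rate) = z(0.704) = 0.5359
z(FA) = z(H) − d' = 0.5359 − 1.25 = -0.7141
false-alarm rate = Φ(-0.7141) = 0.2376

false-alarm rate = 0.238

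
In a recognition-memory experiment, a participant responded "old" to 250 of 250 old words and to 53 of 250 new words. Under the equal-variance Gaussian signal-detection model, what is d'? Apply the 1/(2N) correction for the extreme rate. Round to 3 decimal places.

d' = 3.678

The hit rate is 250/250 = 1, so apply the 1/(2N) correction: H → 1 − 1/(2·250) = 0.99800.
z(H) = z(0.99800) = 2.8782
z(FA) = z(0.21200) = -0.7995
d' = 2.8782 − (-0.7995) = 3.6777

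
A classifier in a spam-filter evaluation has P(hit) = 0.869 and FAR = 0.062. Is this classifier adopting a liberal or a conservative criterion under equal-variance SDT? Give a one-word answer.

conservative

z(H) = 1.122, z(FA) = -1.538
c = −½·(z(H) + z(FA)) = 0.208
c > 0 → conservative criterion (biased toward responding “no”).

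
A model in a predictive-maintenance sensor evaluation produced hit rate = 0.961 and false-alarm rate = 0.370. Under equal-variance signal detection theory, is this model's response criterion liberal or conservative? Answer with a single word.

liberal

z(H) = 1.762, z(FA) = -0.332
c = −½·(z(H) + z(FA)) = -0.715
c < 0 → liberal criterion (biased toward responding “yes”).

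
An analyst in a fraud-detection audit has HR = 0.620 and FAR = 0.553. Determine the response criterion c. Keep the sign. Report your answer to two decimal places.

z(H) = z(0.620) = 0.305
z(FA) = z(0.553) = 0.133
c = −½·[z(H) + z(FA)] = −0.5 × (0.305 + 0.133) = -0.219

c = -0.22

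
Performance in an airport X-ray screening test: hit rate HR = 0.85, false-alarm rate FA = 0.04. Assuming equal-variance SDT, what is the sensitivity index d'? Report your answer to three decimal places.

d' = 2.787

z(H) = z(0.85) = 1.0364
z(FA) = z(0.04) = -1.7507
d' = z(H) − z(FA) = 1.0364 − (-1.7507) = 2.7871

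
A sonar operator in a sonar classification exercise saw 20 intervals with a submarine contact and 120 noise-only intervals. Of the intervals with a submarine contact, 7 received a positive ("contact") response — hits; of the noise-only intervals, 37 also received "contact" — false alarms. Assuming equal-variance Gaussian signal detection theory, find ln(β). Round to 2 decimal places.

H = 7/20 = 0.3500
FA = 37/120 = 0.3083
z(H) = z(0.3500) = -0.385
z(FA) = z(0.3083) = -0.501
ln β = −½·[z(H)² − z(FA)²] = −0.5 × (0.148 − 0.251) = 0.0515

ln β = 0.05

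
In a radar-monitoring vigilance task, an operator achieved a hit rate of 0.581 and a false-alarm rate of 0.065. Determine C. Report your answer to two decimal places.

C = 0.65

z(H) = 0.2045
z(FA) = -1.5141
c = −½·[z(H) + z(FA)] = −0.5 × (0.2045 + (-1.5141)) = 0.6548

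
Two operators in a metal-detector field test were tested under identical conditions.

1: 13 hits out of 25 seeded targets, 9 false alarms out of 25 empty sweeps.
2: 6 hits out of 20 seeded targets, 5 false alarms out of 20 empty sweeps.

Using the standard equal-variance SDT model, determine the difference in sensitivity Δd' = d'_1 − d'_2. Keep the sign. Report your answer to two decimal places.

Δd' = 0.26

1: z(0.5200) = 0.050, z(0.3600) = -0.358, d' = 0.408
2: z(0.3000) = -0.524, z(0.2500) = -0.674, d' = 0.150
Δd' = d'_1 − d'_2 = 0.408 − 0.150 = 0.258
1 has the higher sensitivity.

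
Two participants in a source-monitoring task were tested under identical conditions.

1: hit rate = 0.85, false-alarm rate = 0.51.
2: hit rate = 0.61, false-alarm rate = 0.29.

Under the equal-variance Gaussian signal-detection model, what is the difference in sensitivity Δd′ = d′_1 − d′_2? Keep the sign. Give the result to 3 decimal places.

1: z(0.85) = 1.0364, z(0.51) = 0.0251, d' = 1.0113
2: z(0.61) = 0.2793, z(0.29) = -0.5534, d' = 0.8327
Δd' = d'_1 − d'_2 = 1.0113 − 0.8327 = 0.1786
1 has the higher sensitivity.

Δd′ = 0.179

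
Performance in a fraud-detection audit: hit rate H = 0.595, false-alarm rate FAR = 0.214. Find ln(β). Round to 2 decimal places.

ln β = 0.29

z(H) = z(0.595) = 0.240
z(FA) = z(0.214) = -0.793
ln β = −½·[z(H)² − z(FA)²] = −0.5 × (0.058 − 0.629) = 0.2855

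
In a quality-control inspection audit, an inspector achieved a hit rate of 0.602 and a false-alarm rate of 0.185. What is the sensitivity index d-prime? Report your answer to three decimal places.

d-prime = 1.155

z(0.602) = 0.2585, z(0.185) = -0.8965
d' = z(H) − z(FA) = 0.2585 − (-0.8965) = 1.1550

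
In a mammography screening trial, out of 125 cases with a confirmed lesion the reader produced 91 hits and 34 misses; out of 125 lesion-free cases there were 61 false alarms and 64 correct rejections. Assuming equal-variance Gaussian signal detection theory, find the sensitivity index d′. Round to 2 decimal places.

H = 91/125 = 0.7280
FA = 61/125 = 0.4880
z(H) = z(0.7280) = 0.607
z(FA) = z(0.4880) = -0.030
d' = z(H) − z(FA) = 0.607 − (-0.030) = 0.637

d′ = 0.64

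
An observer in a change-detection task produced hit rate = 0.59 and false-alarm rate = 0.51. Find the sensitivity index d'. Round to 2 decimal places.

d' = 0.20

Φ⁻¹(H) = 0.228
Φ⁻¹(FA) = 0.025
d' = z(H) − z(FA) = 0.228 − 0.025 = 0.203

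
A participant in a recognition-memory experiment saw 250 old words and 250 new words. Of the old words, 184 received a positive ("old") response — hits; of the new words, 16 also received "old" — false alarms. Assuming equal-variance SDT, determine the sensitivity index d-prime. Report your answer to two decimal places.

H = 184/250 = 0.7360
FA = 16/250 = 0.0640
z(0.7360) = 0.6311, z(0.0640) = -1.5220
d' = z(H) − z(FA) = 0.6311 − (-1.5220) = 2.1531

d-prime = 2.15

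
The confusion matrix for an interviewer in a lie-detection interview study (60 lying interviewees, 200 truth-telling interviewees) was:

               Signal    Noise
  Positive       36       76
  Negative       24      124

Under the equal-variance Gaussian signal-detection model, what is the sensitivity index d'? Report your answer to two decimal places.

d' = 0.56

H = 36/60 = 0.6000
FA = 76/200 = 0.3800
z(H) = z(0.6000) = 0.253
z(FA) = z(0.3800) = -0.305
d' = z(H) − z(FA) = 0.253 − (-0.305) = 0.558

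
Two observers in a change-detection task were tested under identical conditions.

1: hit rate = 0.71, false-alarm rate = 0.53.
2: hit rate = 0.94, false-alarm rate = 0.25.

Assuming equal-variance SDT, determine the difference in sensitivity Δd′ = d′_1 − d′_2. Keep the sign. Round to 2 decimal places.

Δd′ = -1.75

1: z(0.71) = 0.553, z(0.53) = 0.075, d' = 0.478
2: z(0.94) = 1.555, z(0.25) = -0.674, d' = 2.229
Δd' = d'_1 − d'_2 = 0.478 − 2.229 = -1.751
2 has the higher sensitivity.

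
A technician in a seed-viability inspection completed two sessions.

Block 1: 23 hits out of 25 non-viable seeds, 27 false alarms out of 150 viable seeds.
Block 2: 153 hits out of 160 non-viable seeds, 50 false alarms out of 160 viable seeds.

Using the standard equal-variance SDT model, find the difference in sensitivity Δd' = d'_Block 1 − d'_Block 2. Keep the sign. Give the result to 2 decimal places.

Δd' = 0.12

Block 1: z(0.9200) = 1.405, z(0.1800) = -0.915, d' = 2.320
Block 2: z(0.9563) = 1.709, z(0.3125) = -0.489, d' = 2.198
Δd' = d'_Block 1 − d'_Block 2 = 2.320 − 2.198 = 0.122
Block 1 has the higher sensitivity.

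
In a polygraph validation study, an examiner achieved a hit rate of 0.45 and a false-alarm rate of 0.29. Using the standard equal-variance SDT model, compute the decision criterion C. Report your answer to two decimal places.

z(0.45) = -0.1257, z(0.29) = -0.5534
c = −½·[z(H) + z(FA)] = −0.5 × (-0.1257 + (-0.5534)) = 0.33955
c > 0: the examiner has a conservative response bias.

C = 0.34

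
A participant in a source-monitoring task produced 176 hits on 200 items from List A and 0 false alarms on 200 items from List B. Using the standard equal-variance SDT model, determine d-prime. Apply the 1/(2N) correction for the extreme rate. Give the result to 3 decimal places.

The false-alarm rate is 0/200 = 0, so apply the 1/(2N) correction: FA → 1/(2·200) = 0.00250.
z(H) = z(0.88000) = 1.1750
z(FA) = z(0.00250) = -2.8070
d' = 1.1750 − (-2.8070) = 3.9820

d-prime = 3.982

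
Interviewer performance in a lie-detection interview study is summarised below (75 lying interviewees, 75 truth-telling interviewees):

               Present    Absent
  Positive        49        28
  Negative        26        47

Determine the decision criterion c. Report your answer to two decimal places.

H = 49/75 = 0.6533
FA = 28/75 = 0.3733
z(H) = 0.394
z(FA) = -0.323
c = −½·[z(H) + z(FA)] = −0.5 × (0.394 + (-0.323)) = -0.0355
c < 0: the interviewer has a liberal response bias.

c = -0.04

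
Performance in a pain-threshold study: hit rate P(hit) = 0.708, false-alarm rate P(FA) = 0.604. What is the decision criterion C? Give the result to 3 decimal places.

C = -0.406

Φ⁻¹(H) = Φ⁻¹(0.708) = 0.5476
Φ⁻¹(FA) = Φ⁻¹(0.604) = 0.2637
c = −½·[z(H) + z(FA)] = −0.5 × (0.5476 + 0.2637) = -0.40565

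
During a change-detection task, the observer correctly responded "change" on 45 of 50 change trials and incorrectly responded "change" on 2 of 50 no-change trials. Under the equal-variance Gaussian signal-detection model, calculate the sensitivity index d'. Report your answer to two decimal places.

H = 45/50 = 0.9000
FA = 2/50 = 0.0400
z(H) = 1.282
z(FA) = -1.751
d' = z(H) − z(FA) = 1.282 − (-1.751) = 3.033

d' = 3.03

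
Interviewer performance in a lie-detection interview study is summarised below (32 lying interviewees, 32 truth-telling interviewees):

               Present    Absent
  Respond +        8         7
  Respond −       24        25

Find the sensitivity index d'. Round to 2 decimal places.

H = 8/32 = 0.2500
FA = 7/32 = 0.2188
z(0.2500) = -0.6745, z(0.2188) = -0.7763
d' = z(H) − z(FA) = -0.6745 − (-0.7763) = 0.1018

d' = 0.10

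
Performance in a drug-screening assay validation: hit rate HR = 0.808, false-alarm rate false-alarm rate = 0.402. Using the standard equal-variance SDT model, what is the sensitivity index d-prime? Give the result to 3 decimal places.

d-prime = 1.119

Φ⁻¹(H) = 0.8705
Φ⁻¹(FA) = -0.2482
d' = z(H) − z(FA) = 0.8705 − (-0.2482) = 1.1187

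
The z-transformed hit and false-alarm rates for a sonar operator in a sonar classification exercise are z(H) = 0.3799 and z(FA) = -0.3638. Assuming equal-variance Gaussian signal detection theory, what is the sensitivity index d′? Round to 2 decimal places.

d' = z(H) − z(FA) = 0.3799 − (-0.3638) = 0.7437

d′ = 0.74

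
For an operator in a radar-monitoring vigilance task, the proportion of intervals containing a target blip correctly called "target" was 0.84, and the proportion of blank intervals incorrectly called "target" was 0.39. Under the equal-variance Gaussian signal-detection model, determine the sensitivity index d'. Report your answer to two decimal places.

z(0.84) = 0.994, z(0.39) = -0.279
d' = z(H) − z(FA) = 0.994 − (-0.279) = 1.273

d' = 1.27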